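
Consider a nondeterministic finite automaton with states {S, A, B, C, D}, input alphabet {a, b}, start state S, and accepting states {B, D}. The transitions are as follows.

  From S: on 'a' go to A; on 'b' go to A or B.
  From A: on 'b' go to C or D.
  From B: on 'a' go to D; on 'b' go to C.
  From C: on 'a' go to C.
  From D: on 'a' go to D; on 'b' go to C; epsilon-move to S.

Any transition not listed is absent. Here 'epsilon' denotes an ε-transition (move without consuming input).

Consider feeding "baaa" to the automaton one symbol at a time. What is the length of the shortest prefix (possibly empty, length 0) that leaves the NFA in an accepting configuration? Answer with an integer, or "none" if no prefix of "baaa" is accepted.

1

Start in {S}.
Read 'b': {S} → {A, B}.
None of the earlier sets intersect F, but {A, B} does.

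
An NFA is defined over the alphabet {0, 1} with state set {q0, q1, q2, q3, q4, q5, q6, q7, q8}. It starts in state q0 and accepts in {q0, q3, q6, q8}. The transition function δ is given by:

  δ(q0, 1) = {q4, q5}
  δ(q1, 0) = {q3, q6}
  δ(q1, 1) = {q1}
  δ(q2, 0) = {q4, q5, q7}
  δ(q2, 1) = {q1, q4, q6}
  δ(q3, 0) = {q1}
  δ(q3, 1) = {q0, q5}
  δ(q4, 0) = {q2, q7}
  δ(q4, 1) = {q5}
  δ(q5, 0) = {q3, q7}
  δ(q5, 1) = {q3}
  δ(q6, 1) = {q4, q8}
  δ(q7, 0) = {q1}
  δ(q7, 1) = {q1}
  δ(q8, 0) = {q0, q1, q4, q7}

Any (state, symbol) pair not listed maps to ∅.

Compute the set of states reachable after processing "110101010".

{q0, q1, q2, q3, q4, q6, q7}

Start in {q0}.
Read '1': q0→{q4, q5}; now {q4, q5}.
Read '1': q4→{q5}, q5→{q3}; now {q3, q5}.
Read '0': q3→{q1}, q5→{q3, q7}; now {q1, q3, q7}.
Read '1': q1→{q1}, q3→{q0, q5}, q7→{q1}; now {q0, q1, q5}.
Read '0': q0→∅, q1→{q3, q6}, q5→{q3, q7}; now {q3, q6, q7}.
Read '1': q3→{q0, q5}, q6→{q4, q8}, q7→{q1}; now {q0, q1, q4, q5, q8}.
Read '0': q0→∅, q1→{q3, q6}, q4→{q2, q7}, q5→{q3, q7}, q8→{q0, q1, q4, q7}; now {q0, q1, q2, q3, q4, q6, q7}.
Read '1': q0→{q4, q5}, q1→{q1}, q2→{q1, q4, q6}, q3→{q0, q5}, q4→{q5}, q6→{q4, q8}, q7→{q1}; now {q0, q1, q4, q5, q6, q8}.
Read '0': q0→∅, q1→{q3, q6}, q4→{q2, q7}, q5→{q3, q7}, q6→∅, q8→{q0, q1, q4, q7}; now {q0, q1, q2, q3, q4, q6, q7}.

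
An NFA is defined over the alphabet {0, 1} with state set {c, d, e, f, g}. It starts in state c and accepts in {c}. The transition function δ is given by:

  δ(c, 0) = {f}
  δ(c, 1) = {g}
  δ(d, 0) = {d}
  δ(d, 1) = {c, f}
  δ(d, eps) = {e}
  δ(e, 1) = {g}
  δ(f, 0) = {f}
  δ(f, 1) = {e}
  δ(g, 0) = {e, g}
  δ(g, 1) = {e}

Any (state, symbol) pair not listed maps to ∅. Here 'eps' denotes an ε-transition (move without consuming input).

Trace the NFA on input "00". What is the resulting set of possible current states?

{f}

Start in {c}.
Read '0': {c} → {f}.
Read '0': {f} → {f}.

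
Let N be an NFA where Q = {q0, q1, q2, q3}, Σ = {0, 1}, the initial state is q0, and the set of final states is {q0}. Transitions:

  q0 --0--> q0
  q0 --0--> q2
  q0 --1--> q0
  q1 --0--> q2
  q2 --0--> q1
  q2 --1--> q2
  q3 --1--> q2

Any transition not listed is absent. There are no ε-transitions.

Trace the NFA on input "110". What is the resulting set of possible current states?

Start in {q0}.
Read '1': q0→{q0}; now {q0}.
Read '1': q0→{q0}; now {q0}.
Read '0': q0→{q0, q2}; now {q0, q2}.

{q0, q2}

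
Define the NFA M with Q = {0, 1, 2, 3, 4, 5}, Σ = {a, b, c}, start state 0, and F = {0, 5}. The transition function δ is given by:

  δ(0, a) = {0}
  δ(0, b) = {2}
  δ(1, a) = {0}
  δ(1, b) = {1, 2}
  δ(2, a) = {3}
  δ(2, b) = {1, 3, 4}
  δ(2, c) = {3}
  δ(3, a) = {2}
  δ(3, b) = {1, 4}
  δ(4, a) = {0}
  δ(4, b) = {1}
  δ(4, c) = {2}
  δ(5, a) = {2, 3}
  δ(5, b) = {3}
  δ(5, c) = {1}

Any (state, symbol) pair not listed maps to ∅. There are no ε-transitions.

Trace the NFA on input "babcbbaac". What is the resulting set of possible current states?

{3}

Start in {0}.
Read 'b': {0} → {2}.
Read 'a': {2} → {3}.
Read 'b': {3} → {1, 4}.
Read 'c': {1, 4} → {2}.
Read 'b': {2} → {1, 3, 4}.
Read 'b': {1, 3, 4} → {1, 2, 4}.
Read 'a': {1, 2, 4} → {0, 3}.
Read 'a': {0, 3} → {0, 2}.
Read 'c': {0, 2} → {3}.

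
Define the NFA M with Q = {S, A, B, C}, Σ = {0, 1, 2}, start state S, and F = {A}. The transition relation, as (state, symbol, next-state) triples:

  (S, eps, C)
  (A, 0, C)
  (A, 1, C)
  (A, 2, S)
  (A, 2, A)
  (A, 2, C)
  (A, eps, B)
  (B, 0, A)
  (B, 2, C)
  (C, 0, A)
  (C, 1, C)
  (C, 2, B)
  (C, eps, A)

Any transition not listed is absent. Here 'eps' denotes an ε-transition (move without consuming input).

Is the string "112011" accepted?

Yes

Start: ε-closure({S}) = {S, A, B, C}.
Read '1': S→∅, A→{C}, B→∅, C→{C}; union {C}; ε-closure = {A, B, C}.
Read '1': A→{C}, B→∅, C→{C}; union {C}; ε-closure = {A, B, C}.
Read '2': A→{S, A, C}, B→{C}, C→{B}; now {S, A, B, C}.
Read '0': S→∅, A→{C}, B→{A}, C→{A}; union {A, C}; ε-closure = {A, B, C}.
Read '1': A→{C}, B→∅, C→{C}; union {C}; ε-closure = {A, B, C}.
Read '1': A→{C}, B→∅, C→{C}; union {C}; ε-closure = {A, B, C}.
The final set {A, B, C} contains the accepting state A.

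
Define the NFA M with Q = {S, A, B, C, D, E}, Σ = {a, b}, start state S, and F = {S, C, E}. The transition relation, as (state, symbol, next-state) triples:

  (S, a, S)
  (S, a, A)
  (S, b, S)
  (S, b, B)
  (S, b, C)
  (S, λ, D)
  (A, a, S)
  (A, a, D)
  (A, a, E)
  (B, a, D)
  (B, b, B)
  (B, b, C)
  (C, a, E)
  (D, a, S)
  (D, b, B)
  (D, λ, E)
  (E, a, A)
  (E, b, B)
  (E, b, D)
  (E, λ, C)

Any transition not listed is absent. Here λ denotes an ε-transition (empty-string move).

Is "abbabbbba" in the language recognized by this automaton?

Start: ε-closure({S}) = {S, C, D, E}.
Read 'a': {S, C, D, E} → {S, A, C, D, E}.
Read 'b': {S, A, C, D, E} → {S, B, C, D, E}.
Read 'b': {S, B, C, D, E} → {S, B, C, D, E}.
Read 'a': {S, B, C, D, E} → {S, A, C, D, E}.
Read 'b': {S, A, C, D, E} → {S, B, C, D, E}.
Read 'b': {S, B, C, D, E} → {S, B, C, D, E}.
Read 'b': {S, B, C, D, E} → {S, B, C, D, E}.
Read 'b': {S, B, C, D, E} → {S, B, C, D, E}.
Read 'a': {S, B, C, D, E} → {S, A, C, D, E}.
The final set {S, A, C, D, E} contains the accepting states S, C, E.

Yes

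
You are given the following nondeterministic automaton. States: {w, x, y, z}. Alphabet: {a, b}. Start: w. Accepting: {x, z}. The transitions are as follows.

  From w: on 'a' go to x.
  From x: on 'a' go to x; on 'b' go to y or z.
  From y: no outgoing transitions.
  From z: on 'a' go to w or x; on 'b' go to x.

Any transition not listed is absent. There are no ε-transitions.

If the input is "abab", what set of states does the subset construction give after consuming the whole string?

Start in {w}.
Read 'a': {w} → {x}.
Read 'b': {x} → {y, z}.
Read 'a': {y, z} → {w, x}.
Read 'b': {w, x} → {y, z}.

{y, z}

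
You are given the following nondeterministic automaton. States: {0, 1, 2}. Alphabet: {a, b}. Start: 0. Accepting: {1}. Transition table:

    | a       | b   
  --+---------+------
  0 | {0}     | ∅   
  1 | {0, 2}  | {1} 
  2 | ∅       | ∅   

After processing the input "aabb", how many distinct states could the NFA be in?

Start in {0}.
Read 'a': 0→{0}; now {0}.
Read 'a': 0→{0}; now {0}.
Read 'b': 0→∅; now ∅.
The set is empty and remains empty for the remaining 1 symbol.
That set has 0 states.

0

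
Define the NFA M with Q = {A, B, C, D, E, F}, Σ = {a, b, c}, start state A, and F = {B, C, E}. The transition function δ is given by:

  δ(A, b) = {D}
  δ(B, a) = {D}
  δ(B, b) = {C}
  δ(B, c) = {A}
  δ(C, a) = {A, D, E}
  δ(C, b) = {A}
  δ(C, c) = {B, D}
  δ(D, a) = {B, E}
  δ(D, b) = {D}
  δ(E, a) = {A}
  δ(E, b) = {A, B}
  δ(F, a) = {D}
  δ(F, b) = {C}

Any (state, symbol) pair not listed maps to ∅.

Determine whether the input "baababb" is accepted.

Start in {A}.
Read 'b': A→{D}; now {D}.
Read 'a': D→{B, E}; now {B, E}.
Read 'a': B→{D}, E→{A}; now {A, D}.
Read 'b': A→{D}, D→{D}; now {D}.
Read 'a': D→{B, E}; now {B, E}.
Read 'b': B→{C}, E→{A, B}; now {A, B, C}.
Read 'b': A→{D}, B→{C}, C→{A}; now {A, C, D}.
The final set {A, C, D} contains the accepting state C.

Yes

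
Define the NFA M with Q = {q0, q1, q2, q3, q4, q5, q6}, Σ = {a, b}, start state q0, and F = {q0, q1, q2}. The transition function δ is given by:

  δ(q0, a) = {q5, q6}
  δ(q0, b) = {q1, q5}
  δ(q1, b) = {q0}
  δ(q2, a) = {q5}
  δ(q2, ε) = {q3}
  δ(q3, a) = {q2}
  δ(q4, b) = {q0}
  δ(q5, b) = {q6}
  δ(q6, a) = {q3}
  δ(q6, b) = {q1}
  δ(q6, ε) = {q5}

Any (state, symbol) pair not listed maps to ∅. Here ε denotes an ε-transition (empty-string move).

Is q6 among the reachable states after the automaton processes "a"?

Yes

Start in {q0}.
Read 'a': {q0} → {q5, q6}.
State q6 is in {q5, q6}.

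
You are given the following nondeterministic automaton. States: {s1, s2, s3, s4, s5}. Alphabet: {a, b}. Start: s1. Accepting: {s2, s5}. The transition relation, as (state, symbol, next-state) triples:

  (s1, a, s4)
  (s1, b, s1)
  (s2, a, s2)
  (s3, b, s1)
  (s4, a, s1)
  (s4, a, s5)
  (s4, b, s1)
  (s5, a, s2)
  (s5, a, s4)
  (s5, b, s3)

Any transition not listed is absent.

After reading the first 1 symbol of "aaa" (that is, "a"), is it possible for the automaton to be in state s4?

Yes

Start in {s1}.
Read 'a': s1→{s4}; now {s4}.
State s4 is in {s4}.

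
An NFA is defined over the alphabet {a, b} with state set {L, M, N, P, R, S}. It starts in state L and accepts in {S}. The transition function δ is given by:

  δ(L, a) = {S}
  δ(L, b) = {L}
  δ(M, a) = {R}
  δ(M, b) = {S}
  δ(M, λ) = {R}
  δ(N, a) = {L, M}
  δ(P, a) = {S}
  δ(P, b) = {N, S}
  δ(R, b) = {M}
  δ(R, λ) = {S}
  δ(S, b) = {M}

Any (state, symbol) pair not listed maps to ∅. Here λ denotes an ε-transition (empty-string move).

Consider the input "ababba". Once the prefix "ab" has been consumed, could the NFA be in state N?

No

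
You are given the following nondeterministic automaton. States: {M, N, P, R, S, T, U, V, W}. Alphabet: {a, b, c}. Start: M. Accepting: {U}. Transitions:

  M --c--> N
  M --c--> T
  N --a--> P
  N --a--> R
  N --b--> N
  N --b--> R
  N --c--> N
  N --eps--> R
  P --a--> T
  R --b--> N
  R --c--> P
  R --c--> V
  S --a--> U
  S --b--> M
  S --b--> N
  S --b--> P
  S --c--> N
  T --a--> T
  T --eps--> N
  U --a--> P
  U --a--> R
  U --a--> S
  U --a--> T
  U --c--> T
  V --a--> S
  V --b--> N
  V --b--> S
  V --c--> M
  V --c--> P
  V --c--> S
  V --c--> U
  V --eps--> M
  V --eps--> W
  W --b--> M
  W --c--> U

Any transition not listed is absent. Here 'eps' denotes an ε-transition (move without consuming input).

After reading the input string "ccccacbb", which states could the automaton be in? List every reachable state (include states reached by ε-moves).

{M, N, P, R}

Start in {M}.
Read 'c': M→{N, T}; union {N, T}; ε-closure = {N, R, T}.
Read 'c': N→{N}, R→{P, V}, T→∅; union {N, P, V}; ε-closure = {M, N, P, R, V, W}.
Read 'c': M→{N, T}, N→{N}, P→∅, R→{P, V}, V→{M, P, S, U}, W→{U}; union {M, N, P, S, T, U, V}; ε-closure = {M, N, P, R, S, T, U, V, W}.
Read 'c': M→{N, T}, N→{N}, P→∅, R→{P, V}, S→{N}, T→∅, U→{T}, V→{M, P, S, U}, W→{U}; union {M, N, P, S, T, U, V}; ε-closure = {M, N, P, R, S, T, U, V, W}.
Read 'a': M→∅, N→{P, R}, P→{T}, R→∅, S→{U}, T→{T}, U→{P, R, S, T}, V→{S}, W→∅; union {P, R, S, T, U}; ε-closure = {N, P, R, S, T, U}.
Read 'c': N→{N}, P→∅, R→{P, V}, S→{N}, T→∅, U→{T}; union {N, P, T, V}; ε-closure = {M, N, P, R, T, V, W}.
Read 'b': M→∅, N→{N, R}, P→∅, R→{N}, T→∅, V→{N, S}, W→{M}; now {M, N, R, S}.
Read 'b': M→∅, N→{N, R}, R→{N}, S→{M, N, P}; now {M, N, P, R}.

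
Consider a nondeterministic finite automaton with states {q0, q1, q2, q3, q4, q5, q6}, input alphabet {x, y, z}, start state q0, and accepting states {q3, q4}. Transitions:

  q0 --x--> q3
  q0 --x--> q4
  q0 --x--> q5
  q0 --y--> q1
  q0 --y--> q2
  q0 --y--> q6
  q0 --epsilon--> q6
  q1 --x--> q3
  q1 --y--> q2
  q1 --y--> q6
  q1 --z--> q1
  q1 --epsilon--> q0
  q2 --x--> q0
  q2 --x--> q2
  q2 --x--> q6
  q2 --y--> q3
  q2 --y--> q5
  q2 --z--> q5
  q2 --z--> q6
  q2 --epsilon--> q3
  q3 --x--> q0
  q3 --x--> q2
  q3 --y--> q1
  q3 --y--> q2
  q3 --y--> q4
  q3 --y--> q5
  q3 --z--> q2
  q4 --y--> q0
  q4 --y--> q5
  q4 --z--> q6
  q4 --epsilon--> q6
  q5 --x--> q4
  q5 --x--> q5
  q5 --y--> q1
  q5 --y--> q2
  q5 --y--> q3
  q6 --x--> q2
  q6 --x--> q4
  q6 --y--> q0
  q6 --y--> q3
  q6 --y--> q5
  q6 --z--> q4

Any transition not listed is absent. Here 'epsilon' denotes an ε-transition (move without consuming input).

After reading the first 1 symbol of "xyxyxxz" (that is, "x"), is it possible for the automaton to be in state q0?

No

Start: ε-closure({q0}) = {q0, q6}.
Read 'x': {q0, q6} → {q2, q3, q4, q5, q6}.
State q0 is not in {q2, q3, q4, q5, q6}.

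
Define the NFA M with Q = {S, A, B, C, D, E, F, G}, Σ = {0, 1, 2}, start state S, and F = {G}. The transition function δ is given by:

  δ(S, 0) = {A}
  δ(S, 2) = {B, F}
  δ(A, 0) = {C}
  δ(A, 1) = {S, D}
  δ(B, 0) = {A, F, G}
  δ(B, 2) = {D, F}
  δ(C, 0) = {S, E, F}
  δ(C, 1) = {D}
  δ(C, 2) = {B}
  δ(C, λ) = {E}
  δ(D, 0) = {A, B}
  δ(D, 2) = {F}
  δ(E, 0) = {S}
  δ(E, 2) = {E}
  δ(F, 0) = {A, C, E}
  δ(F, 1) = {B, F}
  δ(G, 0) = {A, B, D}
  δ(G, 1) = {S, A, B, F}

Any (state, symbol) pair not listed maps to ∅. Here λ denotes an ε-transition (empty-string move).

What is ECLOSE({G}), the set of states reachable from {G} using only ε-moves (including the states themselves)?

Begin with {G}.
No ε-moves leave this set, so the closure equals the set itself.

{G}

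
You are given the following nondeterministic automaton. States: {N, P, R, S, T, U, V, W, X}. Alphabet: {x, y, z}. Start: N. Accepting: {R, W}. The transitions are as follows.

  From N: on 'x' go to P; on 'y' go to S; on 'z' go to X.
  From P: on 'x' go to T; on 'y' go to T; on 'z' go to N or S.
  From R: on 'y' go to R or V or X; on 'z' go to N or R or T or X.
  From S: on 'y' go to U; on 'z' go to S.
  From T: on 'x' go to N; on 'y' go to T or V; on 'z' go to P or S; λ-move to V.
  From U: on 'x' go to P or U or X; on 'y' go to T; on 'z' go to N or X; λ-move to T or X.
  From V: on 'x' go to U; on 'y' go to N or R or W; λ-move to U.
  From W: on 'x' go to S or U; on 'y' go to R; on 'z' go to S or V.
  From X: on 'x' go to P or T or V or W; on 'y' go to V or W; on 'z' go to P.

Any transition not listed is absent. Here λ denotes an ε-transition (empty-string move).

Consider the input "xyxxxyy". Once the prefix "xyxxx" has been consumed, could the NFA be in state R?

No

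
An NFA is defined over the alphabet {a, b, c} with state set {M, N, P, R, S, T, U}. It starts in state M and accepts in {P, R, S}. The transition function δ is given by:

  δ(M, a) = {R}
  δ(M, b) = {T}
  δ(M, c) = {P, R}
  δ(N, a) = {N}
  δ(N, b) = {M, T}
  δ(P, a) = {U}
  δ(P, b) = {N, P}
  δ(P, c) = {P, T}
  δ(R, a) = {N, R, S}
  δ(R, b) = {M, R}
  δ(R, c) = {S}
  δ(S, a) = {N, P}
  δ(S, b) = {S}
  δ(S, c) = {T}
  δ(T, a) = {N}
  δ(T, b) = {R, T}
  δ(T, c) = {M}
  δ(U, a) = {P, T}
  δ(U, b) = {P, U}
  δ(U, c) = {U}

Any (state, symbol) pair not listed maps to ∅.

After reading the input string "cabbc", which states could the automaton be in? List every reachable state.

{M, P, R, S, T, U}

Start in {M}.
Read 'c': M→{P, R}; now {P, R}.
Read 'a': P→{U}, R→{N, R, S}; now {N, R, S, U}.
Read 'b': N→{M, T}, R→{M, R}, S→{S}, U→{P, U}; now {M, P, R, S, T, U}.
Read 'b': M→{T}, P→{N, P}, R→{M, R}, S→{S}, T→{R, T}, U→{P, U}; now {M, N, P, R, S, T, U}.
Read 'c': M→{P, R}, N→∅, P→{P, T}, R→{S}, S→{T}, T→{M}, U→{U}; now {M, P, R, S, T, U}.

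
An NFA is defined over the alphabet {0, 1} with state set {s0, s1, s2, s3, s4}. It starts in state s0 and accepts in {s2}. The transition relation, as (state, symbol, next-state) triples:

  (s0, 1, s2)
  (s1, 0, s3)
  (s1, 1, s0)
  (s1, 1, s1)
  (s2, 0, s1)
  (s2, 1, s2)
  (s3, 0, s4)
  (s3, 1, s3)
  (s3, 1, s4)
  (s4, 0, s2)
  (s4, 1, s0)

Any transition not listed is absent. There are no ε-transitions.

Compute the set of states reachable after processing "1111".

Start in {s0}.
Read '1': s0→{s2}; now {s2}.
Read '1': s2→{s2}; now {s2}.
Read '1': s2→{s2}; now {s2}.
Read '1': s2→{s2}; now {s2}.

{s2}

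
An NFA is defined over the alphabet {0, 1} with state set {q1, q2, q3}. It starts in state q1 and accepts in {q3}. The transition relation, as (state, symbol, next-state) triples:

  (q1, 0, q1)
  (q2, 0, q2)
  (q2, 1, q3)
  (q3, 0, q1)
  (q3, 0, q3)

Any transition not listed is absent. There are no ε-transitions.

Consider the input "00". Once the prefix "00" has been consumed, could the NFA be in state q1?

Start in {q1}.
Read '0': {q1} → {q1}.
Read '0': {q1} → {q1}.
State q1 is in {q1}.

Yes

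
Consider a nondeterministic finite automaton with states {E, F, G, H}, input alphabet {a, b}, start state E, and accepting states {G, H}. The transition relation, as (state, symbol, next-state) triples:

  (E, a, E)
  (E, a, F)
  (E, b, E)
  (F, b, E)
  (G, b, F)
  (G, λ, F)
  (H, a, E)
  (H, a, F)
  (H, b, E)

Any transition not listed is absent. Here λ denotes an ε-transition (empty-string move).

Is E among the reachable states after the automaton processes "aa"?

Start in {E}.
Read 'a': E→{E, F}; now {E, F}.
Read 'a': E→{E, F}, F→∅; now {E, F}.
State E is in {E, F}.

Yes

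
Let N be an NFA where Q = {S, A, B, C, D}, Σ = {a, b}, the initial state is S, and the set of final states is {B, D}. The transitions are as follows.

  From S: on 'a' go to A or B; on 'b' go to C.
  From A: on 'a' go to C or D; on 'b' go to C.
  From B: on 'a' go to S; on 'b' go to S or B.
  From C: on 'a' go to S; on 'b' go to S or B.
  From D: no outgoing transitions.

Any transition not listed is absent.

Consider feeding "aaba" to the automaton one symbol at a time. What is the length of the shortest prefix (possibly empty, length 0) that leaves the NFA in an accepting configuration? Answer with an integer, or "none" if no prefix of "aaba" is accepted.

Start in {S}.
Read 'a': {S} → {A, B}.
None of the earlier sets intersect F, but {A, B} does.

1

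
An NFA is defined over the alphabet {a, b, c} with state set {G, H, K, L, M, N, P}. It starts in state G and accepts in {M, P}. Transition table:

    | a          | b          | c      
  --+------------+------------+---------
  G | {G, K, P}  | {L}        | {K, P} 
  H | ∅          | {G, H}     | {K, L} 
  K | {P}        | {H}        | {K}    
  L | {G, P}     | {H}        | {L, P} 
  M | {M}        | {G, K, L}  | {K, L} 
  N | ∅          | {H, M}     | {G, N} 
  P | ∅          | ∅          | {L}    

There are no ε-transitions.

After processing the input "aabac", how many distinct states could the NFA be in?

Start in {G}.
Read 'a': {G} → {G, K, P}.
Read 'a': {G, K, P} → {G, K, P}.
Read 'b': {G, K, P} → {H, L}.
Read 'a': {H, L} → {G, P}.
Read 'c': {G, P} → {K, L, P}.
That set has 3 states.

3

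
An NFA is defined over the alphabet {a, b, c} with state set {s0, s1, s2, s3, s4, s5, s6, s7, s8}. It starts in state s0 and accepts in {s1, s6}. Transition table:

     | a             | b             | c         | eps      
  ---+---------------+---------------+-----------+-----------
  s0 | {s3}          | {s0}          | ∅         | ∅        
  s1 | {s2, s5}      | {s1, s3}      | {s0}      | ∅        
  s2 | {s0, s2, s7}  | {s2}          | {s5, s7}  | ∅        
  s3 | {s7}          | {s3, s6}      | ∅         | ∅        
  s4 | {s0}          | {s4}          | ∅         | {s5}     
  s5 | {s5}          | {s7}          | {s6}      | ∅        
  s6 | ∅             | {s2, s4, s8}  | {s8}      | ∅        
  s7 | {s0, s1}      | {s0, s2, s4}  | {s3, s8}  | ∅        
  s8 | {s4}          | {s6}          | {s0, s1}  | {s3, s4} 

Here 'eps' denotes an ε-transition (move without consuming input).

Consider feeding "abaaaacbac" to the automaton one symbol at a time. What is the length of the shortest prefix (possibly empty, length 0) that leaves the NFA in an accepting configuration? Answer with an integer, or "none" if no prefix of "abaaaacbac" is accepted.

Start in {s0}.
Read 'a': s0→{s3}; now {s3}.
Read 'b': s3→{s3, s6}; now {s3, s6}.
None of the earlier sets intersect F, but {s3, s6} does.

2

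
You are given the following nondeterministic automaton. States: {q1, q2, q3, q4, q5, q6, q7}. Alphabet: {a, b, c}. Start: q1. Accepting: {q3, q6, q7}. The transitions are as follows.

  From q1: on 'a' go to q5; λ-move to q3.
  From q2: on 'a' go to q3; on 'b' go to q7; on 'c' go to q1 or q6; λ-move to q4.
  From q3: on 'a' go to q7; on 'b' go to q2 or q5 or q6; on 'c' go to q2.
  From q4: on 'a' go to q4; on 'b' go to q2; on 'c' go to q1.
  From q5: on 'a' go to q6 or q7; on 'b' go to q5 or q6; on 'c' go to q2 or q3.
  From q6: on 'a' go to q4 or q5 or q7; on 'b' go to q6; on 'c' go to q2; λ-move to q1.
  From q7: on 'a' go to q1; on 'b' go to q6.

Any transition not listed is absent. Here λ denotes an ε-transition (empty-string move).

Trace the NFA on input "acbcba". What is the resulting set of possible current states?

{q1, q3, q4, q5, q6, q7}

Start: ε-closure({q1}) = {q1, q3}.
Read 'a': q1→{q5}, q3→{q7}; now {q5, q7}.
Read 'c': q5→{q2, q3}, q7→∅; union {q2, q3}; ε-closure = {q2, q3, q4}.
Read 'b': q2→{q7}, q3→{q2, q5, q6}, q4→{q2}; union {q2, q5, q6, q7}; ε-closure = {q1, q2, q3, q4, q5, q6, q7}.
Read 'c': q1→∅, q2→{q1, q6}, q3→{q2}, q4→{q1}, q5→{q2, q3}, q6→{q2}, q7→∅; union {q1, q2, q3, q6}; ε-closure = {q1, q2, q3, q4, q6}.
Read 'b': q1→∅, q2→{q7}, q3→{q2, q5, q6}, q4→{q2}, q6→{q6}; union {q2, q5, q6, q7}; ε-closure = {q1, q2, q3, q4, q5, q6, q7}.
Read 'a': q1→{q5}, q2→{q3}, q3→{q7}, q4→{q4}, q5→{q6, q7}, q6→{q4, q5, q7}, q7→{q1}; now {q1, q3, q4, q5, q6, q7}.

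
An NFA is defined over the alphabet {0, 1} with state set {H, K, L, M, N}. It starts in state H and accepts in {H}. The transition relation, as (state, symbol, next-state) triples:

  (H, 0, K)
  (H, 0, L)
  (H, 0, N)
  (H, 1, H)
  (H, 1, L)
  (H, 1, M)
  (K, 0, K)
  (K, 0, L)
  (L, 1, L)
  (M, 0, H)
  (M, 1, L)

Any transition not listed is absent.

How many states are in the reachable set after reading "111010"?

Start in {H}.
Read '1': H→{H, L, M}; now {H, L, M}.
Read '1': H→{H, L, M}, L→{L}, M→{L}; now {H, L, M}.
Read '1': H→{H, L, M}, L→{L}, M→{L}; now {H, L, M}.
Read '0': H→{K, L, N}, L→∅, M→{H}; now {H, K, L, N}.
Read '1': H→{H, L, M}, K→∅, L→{L}, N→∅; now {H, L, M}.
Read '0': H→{K, L, N}, L→∅, M→{H}; now {H, K, L, N}.
That set has 4 states.

4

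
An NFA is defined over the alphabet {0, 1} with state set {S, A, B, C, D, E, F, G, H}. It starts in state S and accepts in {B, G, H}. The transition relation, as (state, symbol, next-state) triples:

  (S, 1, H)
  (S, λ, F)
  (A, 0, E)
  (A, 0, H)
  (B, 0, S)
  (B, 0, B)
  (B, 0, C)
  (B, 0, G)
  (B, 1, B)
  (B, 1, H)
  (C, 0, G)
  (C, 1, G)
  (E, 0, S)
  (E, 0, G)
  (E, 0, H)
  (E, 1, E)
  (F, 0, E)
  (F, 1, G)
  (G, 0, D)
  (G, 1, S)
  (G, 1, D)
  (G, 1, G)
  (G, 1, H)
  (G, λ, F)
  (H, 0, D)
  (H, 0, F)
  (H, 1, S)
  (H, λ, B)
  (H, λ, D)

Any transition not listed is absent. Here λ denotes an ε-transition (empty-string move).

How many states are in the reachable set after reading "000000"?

Start: ε-closure({S}) = {S, F}.
Read '0': {S, F} → {E}.
Read '0': {E} → {S, B, D, F, G, H}.
Read '0': {S, B, D, F, G, H} → {S, B, C, D, E, F, G}.
Read '0': {S, B, C, D, E, F, G} → {S, B, C, D, E, F, G, H}.
Read '0': {S, B, C, D, E, F, G, H} → {S, B, C, D, E, F, G, H}.
Read '0': {S, B, C, D, E, F, G, H} → {S, B, C, D, E, F, G, H}.
That set has 8 states.

8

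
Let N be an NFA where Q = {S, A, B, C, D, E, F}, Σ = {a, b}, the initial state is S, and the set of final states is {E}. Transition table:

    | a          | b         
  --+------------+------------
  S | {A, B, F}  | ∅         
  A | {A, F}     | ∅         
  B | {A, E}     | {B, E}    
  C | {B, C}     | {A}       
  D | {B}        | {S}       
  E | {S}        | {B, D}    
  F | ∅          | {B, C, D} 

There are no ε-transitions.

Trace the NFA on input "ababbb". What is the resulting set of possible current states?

{S, B, D, E}

Start in {S}.
Read 'a': {S} → {A, B, F}.
Read 'b': {A, B, F} → {B, C, D, E}.
Read 'a': {B, C, D, E} → {S, A, B, C, E}.
Read 'b': {S, A, B, C, E} → {A, B, D, E}.
Read 'b': {A, B, D, E} → {S, B, D, E}.
Read 'b': {S, B, D, E} → {S, B, D, E}.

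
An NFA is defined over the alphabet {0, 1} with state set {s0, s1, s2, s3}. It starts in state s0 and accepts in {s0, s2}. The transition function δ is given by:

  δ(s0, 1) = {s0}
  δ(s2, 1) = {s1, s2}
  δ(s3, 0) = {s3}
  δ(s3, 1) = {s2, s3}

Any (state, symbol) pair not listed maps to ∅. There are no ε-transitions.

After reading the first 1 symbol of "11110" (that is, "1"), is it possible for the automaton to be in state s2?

Start in {s0}.
Read '1': {s0} → {s0}.
State s2 is not in {s0}.

No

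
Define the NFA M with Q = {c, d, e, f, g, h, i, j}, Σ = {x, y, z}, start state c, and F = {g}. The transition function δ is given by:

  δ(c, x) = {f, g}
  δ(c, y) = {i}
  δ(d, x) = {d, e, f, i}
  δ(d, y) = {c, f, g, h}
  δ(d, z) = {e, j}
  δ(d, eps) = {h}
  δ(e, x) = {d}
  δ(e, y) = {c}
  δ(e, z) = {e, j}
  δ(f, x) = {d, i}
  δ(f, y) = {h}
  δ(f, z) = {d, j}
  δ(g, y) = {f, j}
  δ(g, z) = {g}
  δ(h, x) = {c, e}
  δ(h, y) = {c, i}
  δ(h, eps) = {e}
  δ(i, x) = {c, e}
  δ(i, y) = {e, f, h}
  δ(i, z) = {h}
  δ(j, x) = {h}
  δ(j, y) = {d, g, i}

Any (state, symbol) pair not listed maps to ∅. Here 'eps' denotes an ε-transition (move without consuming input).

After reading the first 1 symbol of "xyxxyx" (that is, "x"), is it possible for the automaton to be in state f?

Yes

Start in {c}.
Read 'x': {c} → {f, g}.
State f is in {f, g}.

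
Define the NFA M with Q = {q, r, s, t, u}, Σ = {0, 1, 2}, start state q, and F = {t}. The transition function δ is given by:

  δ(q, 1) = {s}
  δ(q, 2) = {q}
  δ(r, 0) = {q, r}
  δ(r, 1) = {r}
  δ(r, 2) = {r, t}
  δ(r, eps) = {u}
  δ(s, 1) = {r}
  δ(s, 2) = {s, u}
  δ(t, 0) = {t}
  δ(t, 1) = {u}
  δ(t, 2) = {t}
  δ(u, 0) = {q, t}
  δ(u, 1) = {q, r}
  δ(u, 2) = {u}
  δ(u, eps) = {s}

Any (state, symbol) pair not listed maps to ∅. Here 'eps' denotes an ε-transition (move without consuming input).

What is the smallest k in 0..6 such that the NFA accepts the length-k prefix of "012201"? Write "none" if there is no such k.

Start in {q}.
Read '0': {q} → ∅.
The set is empty and remains empty for the remaining 5 symbols.
No reachable set along the way intersects F.

none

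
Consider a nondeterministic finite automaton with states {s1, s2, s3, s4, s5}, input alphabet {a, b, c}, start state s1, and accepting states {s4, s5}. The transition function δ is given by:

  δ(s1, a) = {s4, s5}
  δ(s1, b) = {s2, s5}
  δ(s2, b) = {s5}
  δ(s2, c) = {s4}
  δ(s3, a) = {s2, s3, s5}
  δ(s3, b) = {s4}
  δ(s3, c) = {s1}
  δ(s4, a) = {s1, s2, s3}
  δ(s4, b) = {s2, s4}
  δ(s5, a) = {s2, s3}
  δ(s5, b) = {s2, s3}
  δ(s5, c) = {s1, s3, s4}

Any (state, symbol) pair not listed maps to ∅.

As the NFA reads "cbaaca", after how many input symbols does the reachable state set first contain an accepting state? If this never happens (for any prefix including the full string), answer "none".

Start in {s1}.
Read 'c': s1→∅; now ∅.
The set is empty and remains empty for the remaining 5 symbols.
No reachable set along the way intersects F.

none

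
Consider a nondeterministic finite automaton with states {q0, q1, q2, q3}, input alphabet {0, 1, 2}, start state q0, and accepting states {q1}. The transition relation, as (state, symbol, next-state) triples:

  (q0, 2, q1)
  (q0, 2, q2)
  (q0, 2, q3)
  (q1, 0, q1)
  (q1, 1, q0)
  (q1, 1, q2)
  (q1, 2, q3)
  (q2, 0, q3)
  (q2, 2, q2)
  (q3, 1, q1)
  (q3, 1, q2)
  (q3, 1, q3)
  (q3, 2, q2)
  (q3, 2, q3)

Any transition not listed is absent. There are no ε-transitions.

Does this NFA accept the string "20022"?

No

Start in {q0}.
Read '2': {q0} → {q1, q2, q3}.
Read '0': {q1, q2, q3} → {q1, q3}.
Read '0': {q1, q3} → {q1}.
Read '2': {q1} → {q3}.
Read '2': {q3} → {q2, q3}.
The final set {q2, q3} contains no accepting state.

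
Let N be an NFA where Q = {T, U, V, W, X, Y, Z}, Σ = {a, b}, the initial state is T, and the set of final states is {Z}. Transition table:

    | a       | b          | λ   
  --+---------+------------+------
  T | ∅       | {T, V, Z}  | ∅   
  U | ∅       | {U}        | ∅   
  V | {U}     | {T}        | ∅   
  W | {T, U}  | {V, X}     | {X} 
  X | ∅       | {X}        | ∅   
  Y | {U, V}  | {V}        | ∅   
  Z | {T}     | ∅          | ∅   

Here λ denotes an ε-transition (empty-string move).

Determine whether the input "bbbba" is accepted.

Start in {T}.
Read 'b': {T} → {T, V, Z}.
Read 'b': {T, V, Z} → {T, V, Z}.
Read 'b': {T, V, Z} → {T, V, Z}.
Read 'b': {T, V, Z} → {T, V, Z}.
Read 'a': {T, V, Z} → {T, U}.
The final set {T, U} contains no accepting state.

No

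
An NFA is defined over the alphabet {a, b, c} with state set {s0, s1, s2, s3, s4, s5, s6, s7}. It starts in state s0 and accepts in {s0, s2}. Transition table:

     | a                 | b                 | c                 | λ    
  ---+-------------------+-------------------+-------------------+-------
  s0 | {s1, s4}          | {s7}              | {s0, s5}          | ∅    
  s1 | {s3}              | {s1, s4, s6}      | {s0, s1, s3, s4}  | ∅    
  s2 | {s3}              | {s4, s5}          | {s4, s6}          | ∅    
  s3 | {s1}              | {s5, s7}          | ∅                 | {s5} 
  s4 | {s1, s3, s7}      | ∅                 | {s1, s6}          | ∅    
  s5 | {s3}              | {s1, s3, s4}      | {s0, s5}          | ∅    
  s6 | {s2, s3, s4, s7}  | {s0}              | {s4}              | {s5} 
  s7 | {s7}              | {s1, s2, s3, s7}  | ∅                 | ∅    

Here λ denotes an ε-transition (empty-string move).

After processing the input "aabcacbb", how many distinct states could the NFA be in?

Start in {s0}.
Read 'a': s0→{s1, s4}; now {s1, s4}.
Read 'a': s1→{s3}, s4→{s1, s3, s7}; union {s1, s3, s7}; ε-closure = {s1, s3, s5, s7}.
Read 'b': s1→{s1, s4, s6}, s3→{s5, s7}, s5→{s1, s3, s4}, s7→{s1, s2, s3, s7}; now {s1, s2, s3, s4, s5, s6, s7}.
Read 'c': s1→{s0, s1, s3, s4}, s2→{s4, s6}, s3→∅, s4→{s1, s6}, s5→{s0, s5}, s6→{s4}, s7→∅; now {s0, s1, s3, s4, s5, s6}.
Read 'a': s0→{s1, s4}, s1→{s3}, s3→{s1}, s4→{s1, s3, s7}, s5→{s3}, s6→{s2, s3, s4, s7}; union {s1, s2, s3, s4, s7}; ε-closure = {s1, s2, s3, s4, s5, s7}.
Read 'c': s1→{s0, s1, s3, s4}, s2→{s4, s6}, s3→∅, s4→{s1, s6}, s5→{s0, s5}, s7→∅; now {s0, s1, s3, s4, s5, s6}.
Read 'b': s0→{s7}, s1→{s1, s4, s6}, s3→{s5, s7}, s4→∅, s5→{s1, s3, s4}, s6→{s0}; now {s0, s1, s3, s4, s5, s6, s7}.
Read 'b': s0→{s7}, s1→{s1, s4, s6}, s3→{s5, s7}, s4→∅, s5→{s1, s3, s4}, s6→{s0}, s7→{s1, s2, s3, s7}; now {s0, s1, s2, s3, s4, s5, s6, s7}.
That set has 8 states.

8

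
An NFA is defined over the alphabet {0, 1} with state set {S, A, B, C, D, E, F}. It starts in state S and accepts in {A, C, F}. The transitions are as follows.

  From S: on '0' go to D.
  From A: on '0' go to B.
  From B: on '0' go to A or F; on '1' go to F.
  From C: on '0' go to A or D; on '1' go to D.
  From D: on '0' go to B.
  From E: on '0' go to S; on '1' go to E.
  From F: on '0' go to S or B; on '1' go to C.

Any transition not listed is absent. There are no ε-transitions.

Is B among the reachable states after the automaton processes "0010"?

Start in {S}.
Read '0': {S} → {D}.
Read '0': {D} → {B}.
Read '1': {B} → {F}.
Read '0': {F} → {S, B}.
State B is in {S, B}.

Yes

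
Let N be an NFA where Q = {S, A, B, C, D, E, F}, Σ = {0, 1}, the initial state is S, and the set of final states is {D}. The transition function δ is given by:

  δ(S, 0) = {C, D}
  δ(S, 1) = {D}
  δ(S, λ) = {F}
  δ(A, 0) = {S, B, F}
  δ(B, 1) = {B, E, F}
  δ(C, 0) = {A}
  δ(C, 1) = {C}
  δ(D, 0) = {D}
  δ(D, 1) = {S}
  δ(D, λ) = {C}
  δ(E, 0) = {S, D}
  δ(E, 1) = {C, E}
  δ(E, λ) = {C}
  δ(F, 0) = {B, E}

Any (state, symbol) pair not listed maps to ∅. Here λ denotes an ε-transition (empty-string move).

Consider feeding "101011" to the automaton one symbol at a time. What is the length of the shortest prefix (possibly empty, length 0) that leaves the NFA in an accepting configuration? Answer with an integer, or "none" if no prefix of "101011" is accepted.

1

Start: ε-closure({S}) = {S, F}.
Read '1': {S, F} → {C, D}.
None of the earlier sets intersect F, but {C, D} does.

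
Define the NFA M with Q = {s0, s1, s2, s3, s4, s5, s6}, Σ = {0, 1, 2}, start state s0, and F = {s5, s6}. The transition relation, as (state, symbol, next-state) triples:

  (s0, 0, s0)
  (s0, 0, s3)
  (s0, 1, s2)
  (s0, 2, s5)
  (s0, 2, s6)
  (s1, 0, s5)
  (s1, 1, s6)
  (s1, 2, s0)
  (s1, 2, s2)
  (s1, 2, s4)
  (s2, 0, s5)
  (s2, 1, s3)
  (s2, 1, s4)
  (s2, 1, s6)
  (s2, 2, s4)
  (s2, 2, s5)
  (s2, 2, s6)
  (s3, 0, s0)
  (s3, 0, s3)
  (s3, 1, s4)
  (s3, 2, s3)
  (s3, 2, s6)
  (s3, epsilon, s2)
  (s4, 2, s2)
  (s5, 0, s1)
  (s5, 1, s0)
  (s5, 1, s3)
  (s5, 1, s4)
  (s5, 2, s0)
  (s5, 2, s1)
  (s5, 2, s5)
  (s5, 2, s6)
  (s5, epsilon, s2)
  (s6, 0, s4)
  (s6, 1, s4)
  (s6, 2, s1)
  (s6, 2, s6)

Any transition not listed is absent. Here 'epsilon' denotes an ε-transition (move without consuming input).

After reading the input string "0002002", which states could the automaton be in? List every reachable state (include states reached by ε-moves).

{s0, s1, s2, s3, s4, s5, s6}

Start in {s0}.
Read '0': s0→{s0, s3}; union {s0, s3}; ε-closure = {s0, s2, s3}.
Read '0': s0→{s0, s3}, s2→{s5}, s3→{s0, s3}; union {s0, s3, s5}; ε-closure = {s0, s2, s3, s5}.
Read '0': s0→{s0, s3}, s2→{s5}, s3→{s0, s3}, s5→{s1}; union {s0, s1, s3, s5}; ε-closure = {s0, s1, s2, s3, s5}.
Read '2': s0→{s5, s6}, s1→{s0, s2, s4}, s2→{s4, s5, s6}, s3→{s3, s6}, s5→{s0, s1, s5, s6}; now {s0, s1, s2, s3, s4, s5, s6}.
Read '0': s0→{s0, s3}, s1→{s5}, s2→{s5}, s3→{s0, s3}, s4→∅, s5→{s1}, s6→{s4}; union {s0, s1, s3, s4, s5}; ε-closure = {s0, s1, s2, s3, s4, s5}.
Read '0': s0→{s0, s3}, s1→{s5}, s2→{s5}, s3→{s0, s3}, s4→∅, s5→{s1}; union {s0, s1, s3, s5}; ε-closure = {s0, s1, s2, s3, s5}.
Read '2': s0→{s5, s6}, s1→{s0, s2, s4}, s2→{s4, s5, s6}, s3→{s3, s6}, s5→{s0, s1, s5, s6}; now {s0, s1, s2, s3, s4, s5, s6}.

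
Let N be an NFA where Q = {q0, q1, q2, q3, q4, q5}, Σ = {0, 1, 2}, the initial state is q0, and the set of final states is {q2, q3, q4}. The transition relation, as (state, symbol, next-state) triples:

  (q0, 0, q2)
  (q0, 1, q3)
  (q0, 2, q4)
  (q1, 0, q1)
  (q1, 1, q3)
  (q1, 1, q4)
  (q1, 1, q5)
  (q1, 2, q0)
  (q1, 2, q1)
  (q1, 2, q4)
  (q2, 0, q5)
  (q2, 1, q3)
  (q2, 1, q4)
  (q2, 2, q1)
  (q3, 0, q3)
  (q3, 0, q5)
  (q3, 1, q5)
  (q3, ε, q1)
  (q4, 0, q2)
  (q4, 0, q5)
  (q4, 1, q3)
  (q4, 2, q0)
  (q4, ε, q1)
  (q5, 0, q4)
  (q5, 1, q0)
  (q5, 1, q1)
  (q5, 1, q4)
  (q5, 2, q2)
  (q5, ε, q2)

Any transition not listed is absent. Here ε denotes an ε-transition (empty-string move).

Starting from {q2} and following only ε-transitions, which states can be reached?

{q2}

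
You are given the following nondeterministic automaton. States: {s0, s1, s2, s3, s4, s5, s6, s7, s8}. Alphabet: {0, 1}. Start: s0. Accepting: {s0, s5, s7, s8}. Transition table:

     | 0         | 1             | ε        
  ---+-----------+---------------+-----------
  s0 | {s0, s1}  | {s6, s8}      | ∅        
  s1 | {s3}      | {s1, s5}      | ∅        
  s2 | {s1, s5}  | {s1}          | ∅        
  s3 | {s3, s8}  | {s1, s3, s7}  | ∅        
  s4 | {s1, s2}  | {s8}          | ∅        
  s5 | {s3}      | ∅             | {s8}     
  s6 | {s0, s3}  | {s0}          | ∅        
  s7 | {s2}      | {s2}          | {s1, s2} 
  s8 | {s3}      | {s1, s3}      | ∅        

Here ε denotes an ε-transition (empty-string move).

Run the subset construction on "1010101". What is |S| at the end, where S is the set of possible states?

Start in {s0}.
Read '1': s0→{s6, s8}; now {s6, s8}.
Read '0': s6→{s0, s3}, s8→{s3}; now {s0, s3}.
Read '1': s0→{s6, s8}, s3→{s1, s3, s7}; union {s1, s3, s6, s7, s8}; ε-closure = {s1, s2, s3, s6, s7, s8}.
Read '0': s1→{s3}, s2→{s1, s5}, s3→{s3, s8}, s6→{s0, s3}, s7→{s2}, s8→{s3}; now {s0, s1, s2, s3, s5, s8}.
Read '1': s0→{s6, s8}, s1→{s1, s5}, s2→{s1}, s3→{s1, s3, s7}, s5→∅, s8→{s1, s3}; union {s1, s3, s5, s6, s7, s8}; ε-closure = {s1, s2, s3, s5, s6, s7, s8}.
Read '0': s1→{s3}, s2→{s1, s5}, s3→{s3, s8}, s5→{s3}, s6→{s0, s3}, s7→{s2}, s8→{s3}; now {s0, s1, s2, s3, s5, s8}.
Read '1': s0→{s6, s8}, s1→{s1, s5}, s2→{s1}, s3→{s1, s3, s7}, s5→∅, s8→{s1, s3}; union {s1, s3, s5, s6, s7, s8}; ε-closure = {s1, s2, s3, s5, s6, s7, s8}.
That set has 7 states.

7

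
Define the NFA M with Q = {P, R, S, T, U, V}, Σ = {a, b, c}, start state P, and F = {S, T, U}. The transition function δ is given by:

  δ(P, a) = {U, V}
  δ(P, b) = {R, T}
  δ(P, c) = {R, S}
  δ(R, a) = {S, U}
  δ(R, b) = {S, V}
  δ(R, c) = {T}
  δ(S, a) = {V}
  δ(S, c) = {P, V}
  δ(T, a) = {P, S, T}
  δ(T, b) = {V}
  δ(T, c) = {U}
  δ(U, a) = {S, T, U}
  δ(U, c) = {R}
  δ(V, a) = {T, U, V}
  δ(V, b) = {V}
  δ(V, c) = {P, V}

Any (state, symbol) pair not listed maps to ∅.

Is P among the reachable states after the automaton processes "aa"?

Start in {P}.
Read 'a': {P} → {U, V}.
Read 'a': {U, V} → {S, T, U, V}.
State P is not in {S, T, U, V}.

No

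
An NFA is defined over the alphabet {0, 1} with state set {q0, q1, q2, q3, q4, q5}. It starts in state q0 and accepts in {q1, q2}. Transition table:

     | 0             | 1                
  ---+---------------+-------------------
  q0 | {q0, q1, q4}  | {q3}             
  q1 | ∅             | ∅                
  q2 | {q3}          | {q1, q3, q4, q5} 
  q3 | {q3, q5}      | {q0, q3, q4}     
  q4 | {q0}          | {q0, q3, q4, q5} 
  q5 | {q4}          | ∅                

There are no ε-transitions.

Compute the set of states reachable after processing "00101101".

{q0, q3, q4, q5}

Start in {q0}.
Read '0': {q0} → {q0, q1, q4}.
Read '0': {q0, q1, q4} → {q0, q1, q4}.
Read '1': {q0, q1, q4} → {q0, q3, q4, q5}.
Read '0': {q0, q3, q4, q5} → {q0, q1, q3, q4, q5}.
Read '1': {q0, q1, q3, q4, q5} → {q0, q3, q4, q5}.
Read '1': {q0, q3, q4, q5} → {q0, q3, q4, q5}.
Read '0': {q0, q3, q4, q5} → {q0, q1, q3, q4, q5}.
Read '1': {q0, q1, q3, q4, q5} → {q0, q3, q4, q5}.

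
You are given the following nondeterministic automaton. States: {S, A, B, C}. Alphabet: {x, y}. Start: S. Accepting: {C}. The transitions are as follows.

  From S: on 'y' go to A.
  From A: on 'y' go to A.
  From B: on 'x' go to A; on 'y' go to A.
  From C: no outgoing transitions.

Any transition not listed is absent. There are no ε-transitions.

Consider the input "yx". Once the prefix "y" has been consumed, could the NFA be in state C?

No

Start in {S}.
Read 'y': S→{A}; now {A}.
State C is not in {A}.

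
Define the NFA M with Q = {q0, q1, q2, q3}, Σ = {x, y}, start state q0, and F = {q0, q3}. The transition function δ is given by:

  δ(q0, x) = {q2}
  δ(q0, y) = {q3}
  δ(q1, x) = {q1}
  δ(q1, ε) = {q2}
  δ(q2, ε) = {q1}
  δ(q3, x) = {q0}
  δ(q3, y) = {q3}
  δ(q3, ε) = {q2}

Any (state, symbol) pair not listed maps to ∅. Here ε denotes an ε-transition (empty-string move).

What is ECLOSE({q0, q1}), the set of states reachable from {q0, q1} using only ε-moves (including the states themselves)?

{q0, q1, q2}

Begin with {q0, q1}.
ε-move q1 → q2; add q2.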